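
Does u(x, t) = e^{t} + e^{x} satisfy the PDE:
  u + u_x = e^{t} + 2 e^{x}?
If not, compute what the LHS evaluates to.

Answer: Yes

Derivation:
Evaluate each term of the left-hand side for u = e^{t} + e^{x}.
Derivatives:
  u_x = e^{x}
Terms:
  u = e^{t} + e^{x}
  u_x = e^{x}
Sum: LHS = e^{t} + 2 e^{x}
This is exactly the given right-hand side, so u is a solution.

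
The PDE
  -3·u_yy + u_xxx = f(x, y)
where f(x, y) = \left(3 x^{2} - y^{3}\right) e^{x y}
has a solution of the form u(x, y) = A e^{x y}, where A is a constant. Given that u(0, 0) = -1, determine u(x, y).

Answer: u(x, y) = - e^{x y}

Derivation:
Substitute the ansatz u = A e^{x y} into the left-hand side.
Derivatives of the ansatz:
  u_yy = A x^{2} e^{x y}
  u_xxx = A y^{3} e^{x y}
Term by term:
  -3·u_yy = - 3 A x^{2} e^{x y}
  u_xxx = A y^{3} e^{x y}
So the left-hand side equals
  - 3 A x^{2} e^{x y} + A y^{3} e^{x y}
This must equal f(x, y) identically; expanded, f = 3 x^{2} e^{x y} - y^{3} e^{x y}.
Matching coefficients of the independent functions:
  [x^{2} e^{x y}]:  - 3 A = 3
  [y^{3} e^{x y}]:  A = -1
Solving: A = -1.
Check against the point condition:
  u(0, 0) = -1  ⟹  A = -1  ✓
Hence u(x, y) = - e^{x y}.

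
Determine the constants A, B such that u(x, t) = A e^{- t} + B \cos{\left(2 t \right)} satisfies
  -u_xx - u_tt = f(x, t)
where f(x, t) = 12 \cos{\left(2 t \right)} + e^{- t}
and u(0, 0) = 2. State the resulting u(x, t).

Substitute the ansatz u = A e^{- t} + B \cos{\left(2 t \right)} into the left-hand side.
Derivatives of the ansatz:
  u_xx = 0
  u_tt = A e^{- t} - 4 B \cos{\left(2 t \right)}
Term by term:
  -u_xx = 0
  -u_tt = - A e^{- t} + 4 B \cos{\left(2 t \right)}
So the left-hand side equals
  - A e^{- t} + 4 B \cos{\left(2 t \right)}
This must equal f(x, t) = 12 \cos{\left(2 t \right)} + e^{- t} identically.
Matching coefficients of the independent functions:
  [e^{- t}]:  - A = 1
  [\cos{\left(2 t \right)}]:  4 B = 12
Solving: A = -1, B = 3.
Check against the point condition:
  u(0, 0) = 2  ⟹  A + B = 2  ✓
Hence u(x, t) = 3 \cos{\left(2 t \right)} - e^{- t}.

Answer: u(x, t) = 3 \cos{\left(2 t \right)} - e^{- t}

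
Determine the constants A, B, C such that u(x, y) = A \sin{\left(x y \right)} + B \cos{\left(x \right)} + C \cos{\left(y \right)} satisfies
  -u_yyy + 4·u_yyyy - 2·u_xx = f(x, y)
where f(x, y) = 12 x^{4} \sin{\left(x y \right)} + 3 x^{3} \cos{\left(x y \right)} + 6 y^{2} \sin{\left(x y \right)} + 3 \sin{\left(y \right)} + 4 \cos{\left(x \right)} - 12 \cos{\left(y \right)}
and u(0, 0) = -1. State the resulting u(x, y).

Answer: u(x, y) = 3 \sin{\left(x y \right)} + 2 \cos{\left(x \right)} - 3 \cos{\left(y \right)}

Derivation:
Substitute the ansatz u = A \sin{\left(x y \right)} + B \cos{\left(x \right)} + C \cos{\left(y \right)} into the left-hand side.
Derivatives of the ansatz:
  u_yyy = - A x^{3} \cos{\left(x y \right)} + C \sin{\left(y \right)}
  u_yyyy = A x^{4} \sin{\left(x y \right)} + C \cos{\left(y \right)}
  u_xx = - A y^{2} \sin{\left(x y \right)} - B \cos{\left(x \right)}
Term by term:
  -u_yyy = A x^{3} \cos{\left(x y \right)} - C \sin{\left(y \right)}
  4·u_yyyy = 4 A x^{4} \sin{\left(x y \right)} + 4 C \cos{\left(y \right)}
  -2·u_xx = 2 A y^{2} \sin{\left(x y \right)} + 2 B \cos{\left(x \right)}
So the left-hand side equals
  4 A x^{4} \sin{\left(x y \right)} + A x^{3} \cos{\left(x y \right)} + 2 A y^{2} \sin{\left(x y \right)} + 2 B \cos{\left(x \right)} - C \sin{\left(y \right)} + 4 C \cos{\left(y \right)}
This must equal f(x, y) = 12 x^{4} \sin{\left(x y \right)} + 3 x^{3} \cos{\left(x y \right)} + 6 y^{2} \sin{\left(x y \right)} + 3 \sin{\left(y \right)} + 4 \cos{\left(x \right)} - 12 \cos{\left(y \right)} identically.
Matching coefficients of the independent functions:
  [x^{3} \cos{\left(x y \right)}]:  A = 3
  [x^{4} \sin{\left(x y \right)}]:  4 A = 12
  [y^{2} \sin{\left(x y \right)}]:  2 A = 6
  [\sin{\left(y \right)}]:  - C = 3
  [\cos{\left(x \right)}]:  2 B = 4
  [\cos{\left(y \right)}]:  4 C = -12
Solving: A = 3, B = 2, C = -3.
Check against the point condition:
  u(0, 0) = -1  ⟹  B + C = -1  ✓
Hence u(x, y) = 3 \sin{\left(x y \right)} + 2 \cos{\left(x \right)} - 3 \cos{\left(y \right)}.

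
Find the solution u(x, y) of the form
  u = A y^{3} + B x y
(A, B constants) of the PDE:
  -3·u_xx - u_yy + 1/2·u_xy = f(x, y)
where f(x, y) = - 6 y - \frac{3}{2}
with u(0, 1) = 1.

Substitute the ansatz u = A y^{3} + B x y into the left-hand side.
Derivatives of the ansatz:
  u_xx = 0
  u_yy = 6 A y
  u_xy = B
Term by term:
  -3·u_xx = 0
  -u_yy = - 6 A y
  1/2·u_xy = \frac{B}{2}
So the left-hand side equals
  - 6 A y + \frac{B}{2}
This must equal f(x, y) = - 6 y - \frac{3}{2} identically.
Matching coefficients of the independent functions:
  [constant term]:  \frac{B}{2} = - \frac{3}{2}
  [y]:  - 6 A = -6
Solving: A = 1, B = -3.
Check against the point condition:
  u(0, 1) = 1  ⟹  A = 1  ✓
Hence u(x, y) = - 3 x y + y^{3}.

Answer: u(x, y) = - 3 x y + y^{3}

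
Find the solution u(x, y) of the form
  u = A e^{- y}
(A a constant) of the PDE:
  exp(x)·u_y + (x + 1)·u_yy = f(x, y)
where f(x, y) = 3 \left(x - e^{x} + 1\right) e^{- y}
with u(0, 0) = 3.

Substitute the ansatz u = A e^{- y} into the left-hand side.
Derivatives of the ansatz:
  u_y = - A e^{- y}
  u_yy = A e^{- y}
Term by term:
  exp(x)·u_y = - A e^{x} e^{- y}
  (x + 1)·u_yy = A x e^{- y} + A e^{- y}
So the left-hand side equals
  A x e^{- y} - A e^{x} e^{- y} + A e^{- y}
This must equal f(x, y) identically; expanded, f = 3 x e^{- y} - 3 e^{x} e^{- y} + 3 e^{- y}.
Matching coefficients of the independent functions:
  [x e^{- y}, e^{- y}]:  A = 3
  [e^{x} e^{- y}]:  - A = -3
Solving: A = 3.
Check against the point condition:
  u(0, 0) = 3  ⟹  A = 3  ✓
Hence u(x, y) = 3 e^{- y}.

Answer: u(x, y) = 3 e^{- y}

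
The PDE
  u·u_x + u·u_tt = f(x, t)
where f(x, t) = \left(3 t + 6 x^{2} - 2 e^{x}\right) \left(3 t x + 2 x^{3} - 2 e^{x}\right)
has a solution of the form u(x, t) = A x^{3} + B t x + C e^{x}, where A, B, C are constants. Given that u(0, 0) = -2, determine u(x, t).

Substitute the ansatz u = A x^{3} + B t x + C e^{x} into the left-hand side.
Derivatives of the ansatz:
  u_x = 3 A x^{2} + B t + C e^{x}
  u_tt = 0
Term by term:
  u·u_x = 3 A^{2} x^{5} + 4 A B t x^{3} + A C x^{3} e^{x} + 3 A C x^{2} e^{x} + B^{2} t^{2} x + B C t x e^{x} + B C t e^{x} + C^{2} e^{2 x}
  u·u_tt = 0
So the left-hand side equals
  3 A^{2} x^{5} + 4 A B t x^{3} + A C x^{3} e^{x} + 3 A C x^{2} e^{x} + B^{2} t^{2} x + B C t x e^{x} + B C t e^{x} + C^{2} e^{2 x}
This must equal f(x, t) identically; expanded, f = 9 t^{2} x + 24 t x^{3} - 6 t x e^{x} - 6 t e^{x} + 12 x^{5} - 4 x^{3} e^{x} - 12 x^{2} e^{x} + 4 e^{2 x}.
Matching coefficients of the independent functions:
  [x^{5}]:  3 A^{2} = 12
  [t x^{3}]:  4 A B = 24
  [t e^{x}, t x e^{x}]:  B C = -6
  [t^{2} x]:  B^{2} = 9
  [x^{2} e^{x}]:  3 A C = -12
  [x^{3} e^{x}]:  A C = -4
  [e^{2 x}]:  C^{2} = 4
These equations allow (A, B, C) = (-2, -3, 2) or (2, 3, -2).
Impose the point condition(s):
  u(0, 0) = -2  ⟹  C = -2
Only A = 2, B = 3, C = -2 satisfies everything.
Hence u(x, t) = 3 t x + 2 x^{3} - 2 e^{x}.

Answer: u(x, t) = 3 t x + 2 x^{3} - 2 e^{x}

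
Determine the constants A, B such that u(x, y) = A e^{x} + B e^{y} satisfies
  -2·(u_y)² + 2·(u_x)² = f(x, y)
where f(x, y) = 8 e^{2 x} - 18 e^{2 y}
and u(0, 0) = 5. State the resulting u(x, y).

Substitute the ansatz u = A e^{x} + B e^{y} into the left-hand side.
Derivatives of the ansatz:
  u_y = B e^{y}
  u_x = A e^{x}
Term by term:
  -2·(u_y)² = - 2 B^{2} e^{2 y}
  2·(u_x)² = 2 A^{2} e^{2 x}
So the left-hand side equals
  2 A^{2} e^{2 x} - 2 B^{2} e^{2 y}
This must equal f(x, y) = 8 e^{2 x} - 18 e^{2 y} identically.
Matching coefficients of the independent functions:
  [e^{2 x}]:  2 A^{2} = 8
  [e^{2 y}]:  - 2 B^{2} = -18
These equations allow (A, B) = (-2, -3) or (-2, 3) or (2, -3) or (2, 3).
Impose the point condition(s):
  u(0, 0) = 5  ⟹  A + B = 5
Only A = 2, B = 3 satisfies everything.
Hence u(x, y) = 2 e^{x} + 3 e^{y}.

Answer: u(x, y) = 2 e^{x} + 3 e^{y}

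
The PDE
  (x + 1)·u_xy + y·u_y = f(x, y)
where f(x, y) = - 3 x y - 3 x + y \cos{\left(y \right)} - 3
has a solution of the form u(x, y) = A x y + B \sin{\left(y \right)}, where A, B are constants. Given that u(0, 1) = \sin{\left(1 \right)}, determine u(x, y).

Substitute the ansatz u = A x y + B \sin{\left(y \right)} into the left-hand side.
Derivatives of the ansatz:
  u_xy = A
  u_y = A x + B \cos{\left(y \right)}
Term by term:
  (x + 1)·u_xy = A x + A
  y·u_y = A x y + B y \cos{\left(y \right)}
So the left-hand side equals
  A x y + A x + A + B y \cos{\left(y \right)}
This must equal f(x, y) = - 3 x y - 3 x + y \cos{\left(y \right)} - 3 identically.
Matching coefficients of the independent functions:
  [constant term, x, x y]:  A = -3
  [y \cos{\left(y \right)}]:  B = 1
Solving: A = -3, B = 1.
Check against the point condition:
  u(0, 1) = \sin{\left(1 \right)}  ⟹  B \sin{\left(1 \right)} = \sin{\left(1 \right)}  ✓
Hence u(x, y) = - 3 x y + \sin{\left(y \right)}.

Answer: u(x, y) = - 3 x y + \sin{\left(y \right)}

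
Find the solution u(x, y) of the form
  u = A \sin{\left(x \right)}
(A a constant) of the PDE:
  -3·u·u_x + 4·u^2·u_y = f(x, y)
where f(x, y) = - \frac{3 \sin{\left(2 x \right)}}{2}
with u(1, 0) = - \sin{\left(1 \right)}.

Substitute the ansatz u = A \sin{\left(x \right)} into the left-hand side.
Derivatives of the ansatz:
  u_x = A \cos{\left(x \right)}
  u_y = 0
Term by term:
  -3·u·u_x = - 3 A^{2} \sin{\left(x \right)} \cos{\left(x \right)}
  4·u^2·u_y = 0
So the left-hand side equals
  - 3 A^{2} \sin{\left(x \right)} \cos{\left(x \right)}
This must equal f(x, y) identically; expanded, f = - 3 \sin{\left(x \right)} \cos{\left(x \right)}.
Matching coefficients of the independent functions:
  [\sin{\left(x \right)} \cos{\left(x \right)}]:  - 3 A^{2} = -3
These equations allow (A) = (-1) or (1).
Impose the point condition(s):
  u(1, 0) = - \sin{\left(1 \right)}  ⟹  A \sin{\left(1 \right)} = - \sin{\left(1 \right)}
Only A = -1 satisfies everything.
Hence u(x, y) = - \sin{\left(x \right)}.

Answer: u(x, y) = - \sin{\left(x \right)}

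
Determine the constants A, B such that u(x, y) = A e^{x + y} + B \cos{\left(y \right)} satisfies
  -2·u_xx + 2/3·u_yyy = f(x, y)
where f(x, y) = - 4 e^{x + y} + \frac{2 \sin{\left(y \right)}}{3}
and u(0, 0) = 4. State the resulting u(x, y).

Answer: u(x, y) = 3 e^{x + y} + \cos{\left(y \right)}

Derivation:
Substitute the ansatz u = A e^{x + y} + B \cos{\left(y \right)} into the left-hand side.
Derivatives of the ansatz:
  u_xx = A e^{x} e^{y}
  u_yyy = A e^{x} e^{y} + B \sin{\left(y \right)}
Term by term:
  -2·u_xx = - 2 A e^{x} e^{y}
  2/3·u_yyy = \frac{2 A e^{x} e^{y}}{3} + \frac{2 B \sin{\left(y \right)}}{3}
So the left-hand side equals
  - \frac{4 A e^{x} e^{y}}{3} + \frac{2 B \sin{\left(y \right)}}{3}
This must equal f(x, y) identically; expanded, f = - 4 e^{x} e^{y} + \frac{2 \sin{\left(y \right)}}{3}.
Matching coefficients of the independent functions:
  [e^{x} e^{y}]:  - \frac{4 A}{3} = -4
  [\sin{\left(y \right)}]:  \frac{2 B}{3} = \frac{2}{3}
Solving: A = 3, B = 1.
Check against the point condition:
  u(0, 0) = 4  ⟹  A + B = 4  ✓
Hence u(x, y) = 3 e^{x + y} + \cos{\left(y \right)}.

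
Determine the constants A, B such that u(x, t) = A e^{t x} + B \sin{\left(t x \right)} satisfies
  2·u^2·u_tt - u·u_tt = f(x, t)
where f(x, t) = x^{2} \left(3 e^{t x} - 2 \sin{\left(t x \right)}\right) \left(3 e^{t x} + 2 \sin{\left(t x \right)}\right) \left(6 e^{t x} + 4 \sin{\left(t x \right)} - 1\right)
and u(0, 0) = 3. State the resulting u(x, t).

Substitute the ansatz u = A e^{t x} + B \sin{\left(t x \right)} into the left-hand side.
Derivatives of the ansatz:
  u_tt = A x^{2} e^{t x} - B x^{2} \sin{\left(t x \right)}
Term by term:
  2·u^2·u_tt = 2 A^{3} x^{2} e^{3 t x} + 2 A^{2} B x^{2} e^{2 t x} \sin{\left(t x \right)} - 2 A B^{2} x^{2} e^{t x} \sin^{2}{\left(t x \right)} - 2 B^{3} x^{2} \sin^{3}{\left(t x \right)}
  -u·u_tt = - A^{2} x^{2} e^{2 t x} + B^{2} x^{2} \sin^{2}{\left(t x \right)}
So the left-hand side equals
  2 A^{3} x^{2} e^{3 t x} + 2 A^{2} B x^{2} e^{2 t x} \sin{\left(t x \right)} - A^{2} x^{2} e^{2 t x} - 2 A B^{2} x^{2} e^{t x} \sin^{2}{\left(t x \right)} - 2 B^{3} x^{2} \sin^{3}{\left(t x \right)} + B^{2} x^{2} \sin^{2}{\left(t x \right)}
This must equal f(x, t) identically; expanded, f = 54 x^{2} e^{3 t x} + 36 x^{2} e^{2 t x} \sin{\left(t x \right)} - 9 x^{2} e^{2 t x} - 24 x^{2} e^{t x} \sin^{2}{\left(t x \right)} - 16 x^{2} \sin^{3}{\left(t x \right)} + 4 x^{2} \sin^{2}{\left(t x \right)}.
Matching coefficients of the independent functions:
  [x^{2} e^{2 t x}]:  - A^{2} = -9
  [x^{2} e^{3 t x}]:  2 A^{3} = 54
  [x^{2} \sin^{2}{\left(t x \right)}]:  B^{2} = 4
  [x^{2} \sin^{3}{\left(t x \right)}]:  - 2 B^{3} = -16
  [x^{2} e^{t x} \sin^{2}{\left(t x \right)}]:  - 2 A B^{2} = -24
  [x^{2} e^{2 t x} \sin{\left(t x \right)}]:  2 A^{2} B = 36
Solving: A = 3, B = 2.
Check against the point condition:
  u(0, 0) = 3  ⟹  A = 3  ✓
Hence u(x, t) = 3 e^{t x} + 2 \sin{\left(t x \right)}.

Answer: u(x, t) = 3 e^{t x} + 2 \sin{\left(t x \right)}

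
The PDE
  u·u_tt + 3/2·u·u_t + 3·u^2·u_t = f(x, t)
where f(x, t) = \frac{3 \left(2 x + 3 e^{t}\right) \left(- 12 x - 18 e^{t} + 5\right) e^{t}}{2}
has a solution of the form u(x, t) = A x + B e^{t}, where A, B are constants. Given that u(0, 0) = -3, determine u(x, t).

Substitute the ansatz u = A x + B e^{t} into the left-hand side.
Derivatives of the ansatz:
  u_tt = B e^{t}
  u_t = B e^{t}
Term by term:
  u·u_tt = A B x e^{t} + B^{2} e^{2 t}
  3/2·u·u_t = \frac{3 A B x e^{t}}{2} + \frac{3 B^{2} e^{2 t}}{2}
  3·u^2·u_t = 3 A^{2} B x^{2} e^{t} + 6 A B^{2} x e^{2 t} + 3 B^{3} e^{3 t}
So the left-hand side equals
  3 A^{2} B x^{2} e^{t} + 6 A B^{2} x e^{2 t} + \frac{5 A B x e^{t}}{2} + 3 B^{3} e^{3 t} + \frac{5 B^{2} e^{2 t}}{2}
This must equal f(x, t) identically; expanded, f = - 36 x^{2} e^{t} - 108 x e^{2 t} + 15 x e^{t} - 81 e^{3 t} + \frac{45 e^{2 t}}{2}.
Matching coefficients of the independent functions:
  [x e^{t}]:  \frac{5 A B}{2} = 15
  [x e^{2 t}]:  6 A B^{2} = -108
  [x^{2} e^{t}]:  3 A^{2} B = -36
  [e^{2 t}]:  \frac{5 B^{2}}{2} = \frac{45}{2}
  [e^{3 t}]:  3 B^{3} = -81
Solving: A = -2, B = -3.
Check against the point condition:
  u(0, 0) = -3  ⟹  B = -3  ✓
Hence u(x, t) = - 2 x - 3 e^{t}.

Answer: u(x, t) = - 2 x - 3 e^{t}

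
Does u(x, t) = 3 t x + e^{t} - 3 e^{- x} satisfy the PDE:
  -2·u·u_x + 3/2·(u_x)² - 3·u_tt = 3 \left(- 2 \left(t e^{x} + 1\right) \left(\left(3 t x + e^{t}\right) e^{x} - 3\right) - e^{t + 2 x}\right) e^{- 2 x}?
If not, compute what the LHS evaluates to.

Evaluate each term of the left-hand side for u = 3 t x + e^{t} - 3 e^{- x}.
Derivatives:
  u_x = 3 t + 3 e^{- x}
  u_tt = e^{t}
Terms:
  -2·u·u_x = - 6 \left(t e^{x} + 1\right) \left(\left(3 t x + e^{t}\right) e^{x} - 3\right) e^{- 2 x}
  3/2·(u_x)² = \frac{27 \left(t e^{x} + 1\right)^{2} e^{- 2 x}}{2}
  -3·u_tt = - 3 e^{t}
Sum: LHS = \frac{3 \left(9 \left(t e^{x} + 1\right)^{2} - 4 \left(t e^{x} + 1\right) \left(\left(3 t x + e^{t}\right) e^{x} - 3\right) - 2 e^{t + 2 x}\right) e^{- 2 x}}{2}
Given right-hand side: 3 \left(- 2 \left(t e^{x} + 1\right) \left(\left(3 t x + e^{t}\right) e^{x} - 3\right) - e^{t + 2 x}\right) e^{- 2 x}. Difference LHS − RHS = \frac{27 \left(t e^{x} + 1\right)^{2} e^{- 2 x}}{2} ≠ 0, so u is not a solution.

Answer: No, the LHS evaluates to \frac{3 \left(9 \left(t e^{x} + 1\right)^{2} - 4 \left(t e^{x} + 1\right) \left(\left(3 t x + e^{t}\right) e^{x} - 3\right) - 2 e^{t + 2 x}\right) e^{- 2 x}}{2}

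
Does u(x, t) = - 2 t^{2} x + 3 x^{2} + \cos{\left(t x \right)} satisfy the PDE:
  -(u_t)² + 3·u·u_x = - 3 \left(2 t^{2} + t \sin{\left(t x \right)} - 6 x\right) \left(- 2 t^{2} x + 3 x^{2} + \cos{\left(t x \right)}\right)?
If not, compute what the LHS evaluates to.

Evaluate each term of the left-hand side for u = - 2 t^{2} x + 3 x^{2} + \cos{\left(t x \right)}.
Derivatives:
  u_t = - 4 t x - x \sin{\left(t x \right)}
  u_x = - 2 t^{2} - t \sin{\left(t x \right)} + 6 x
Terms:
  -(u_t)² = - x^{2} \left(4 t + \sin{\left(t x \right)}\right)^{2}
  3·u·u_x = - 3 \left(2 t^{2} + t \sin{\left(t x \right)} - 6 x\right) \left(- 2 t^{2} x + 3 x^{2} + \cos{\left(t x \right)}\right)
Sum: LHS = - x^{2} \left(4 t + \sin{\left(t x \right)}\right)^{2} - 3 \left(2 t^{2} + t \sin{\left(t x \right)} - 6 x\right) \left(- 2 t^{2} x + 3 x^{2} + \cos{\left(t x \right)}\right)
Given right-hand side: - 3 \left(2 t^{2} + t \sin{\left(t x \right)} - 6 x\right) \left(- 2 t^{2} x + 3 x^{2} + \cos{\left(t x \right)}\right). Difference LHS − RHS = - x^{2} \left(4 t + \sin{\left(t x \right)}\right)^{2} ≠ 0, so u is not a solution.

Answer: No, the LHS evaluates to - x^{2} \left(4 t + \sin{\left(t x \right)}\right)^{2} - 3 \left(2 t^{2} + t \sin{\left(t x \right)} - 6 x\right) \left(- 2 t^{2} x + 3 x^{2} + \cos{\left(t x \right)}\right)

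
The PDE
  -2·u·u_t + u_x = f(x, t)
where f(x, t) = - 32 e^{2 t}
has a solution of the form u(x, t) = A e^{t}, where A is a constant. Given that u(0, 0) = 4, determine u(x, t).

Substitute the ansatz u = A e^{t} into the left-hand side.
Derivatives of the ansatz:
  u_t = A e^{t}
  u_x = 0
Term by term:
  -2·u·u_t = - 2 A^{2} e^{2 t}
  u_x = 0
So the left-hand side equals
  - 2 A^{2} e^{2 t}
This must equal f(x, t) = - 32 e^{2 t} identically.
Matching coefficients of the independent functions:
  [e^{2 t}]:  - 2 A^{2} = -32
These equations allow (A) = (-4) or (4).
Impose the point condition(s):
  u(0, 0) = 4  ⟹  A = 4
Only A = 4 satisfies everything.
Hence u(x, t) = 4 e^{t}.

Answer: u(x, t) = 4 e^{t}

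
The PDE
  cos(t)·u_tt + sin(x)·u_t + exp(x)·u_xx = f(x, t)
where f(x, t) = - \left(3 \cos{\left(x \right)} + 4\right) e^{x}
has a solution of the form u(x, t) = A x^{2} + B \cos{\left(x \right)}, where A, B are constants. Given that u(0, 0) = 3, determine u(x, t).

Substitute the ansatz u = A x^{2} + B \cos{\left(x \right)} into the left-hand side.
Derivatives of the ansatz:
  u_tt = 0
  u_t = 0
  u_xx = 2 A - B \cos{\left(x \right)}
Term by term:
  cos(t)·u_tt = 0
  sin(x)·u_t = 0
  exp(x)·u_xx = 2 A e^{x} - B e^{x} \cos{\left(x \right)}
So the left-hand side equals
  2 A e^{x} - B e^{x} \cos{\left(x \right)}
This must equal f(x, t) identically; expanded, f = - 3 e^{x} \cos{\left(x \right)} - 4 e^{x}.
Matching coefficients of the independent functions:
  [e^{x} \cos{\left(x \right)}]:  - B = -3
  [e^{x}]:  2 A = -4
Solving: A = -2, B = 3.
Check against the point condition:
  u(0, 0) = 3  ⟹  B = 3  ✓
Hence u(x, t) = - 2 x^{2} + 3 \cos{\left(x \right)}.

Answer: u(x, t) = - 2 x^{2} + 3 \cos{\left(x \right)}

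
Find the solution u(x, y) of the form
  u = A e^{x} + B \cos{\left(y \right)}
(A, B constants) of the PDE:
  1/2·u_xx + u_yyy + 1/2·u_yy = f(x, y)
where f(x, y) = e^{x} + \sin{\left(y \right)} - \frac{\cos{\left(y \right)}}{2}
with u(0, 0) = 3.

Answer: u(x, y) = 2 e^{x} + \cos{\left(y \right)}

Derivation:
Substitute the ansatz u = A e^{x} + B \cos{\left(y \right)} into the left-hand side.
Derivatives of the ansatz:
  u_xx = A e^{x}
  u_yyy = B \sin{\left(y \right)}
  u_yy = - B \cos{\left(y \right)}
Term by term:
  1/2·u_xx = \frac{A e^{x}}{2}
  u_yyy = B \sin{\left(y \right)}
  1/2·u_yy = - \frac{B \cos{\left(y \right)}}{2}
So the left-hand side equals
  \frac{A e^{x}}{2} + B \sin{\left(y \right)} - \frac{B \cos{\left(y \right)}}{2}
This must equal f(x, y) = e^{x} + \sin{\left(y \right)} - \frac{\cos{\left(y \right)}}{2} identically.
Matching coefficients of the independent functions:
  [e^{x}]:  \frac{A}{2} = 1
  [\sin{\left(y \right)}]:  B = 1
  [\cos{\left(y \right)}]:  - \frac{B}{2} = - \frac{1}{2}
Solving: A = 2, B = 1.
Check against the point condition:
  u(0, 0) = 3  ⟹  A + B = 3  ✓
Hence u(x, y) = 2 e^{x} + \cos{\left(y \right)}.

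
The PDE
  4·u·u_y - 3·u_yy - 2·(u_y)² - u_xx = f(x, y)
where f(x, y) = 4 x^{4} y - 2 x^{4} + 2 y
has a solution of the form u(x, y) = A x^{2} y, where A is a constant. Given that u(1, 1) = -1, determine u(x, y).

Answer: u(x, y) = - x^{2} y

Derivation:
Substitute the ansatz u = A x^{2} y into the left-hand side.
Derivatives of the ansatz:
  u_y = A x^{2}
  u_yy = 0
  u_xx = 2 A y
Term by term:
  4·u·u_y = 4 A^{2} x^{4} y
  -3·u_yy = 0
  -2·(u_y)² = - 2 A^{2} x^{4}
  -u_xx = - 2 A y
So the left-hand side equals
  4 A^{2} x^{4} y - 2 A^{2} x^{4} - 2 A y
This must equal f(x, y) = 4 x^{4} y - 2 x^{4} + 2 y identically.
Matching coefficients of the independent functions:
  [x^{4}]:  - 2 A^{2} = -2
  [y]:  - 2 A = 2
  [x^{4} y]:  4 A^{2} = 4
Solving: A = -1.
Check against the point condition:
  u(1, 1) = -1  ⟹  A = -1  ✓
Hence u(x, y) = - x^{2} y.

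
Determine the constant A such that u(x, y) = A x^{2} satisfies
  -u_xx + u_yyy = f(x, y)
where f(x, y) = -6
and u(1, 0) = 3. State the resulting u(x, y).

Substitute the ansatz u = A x^{2} into the left-hand side.
Derivatives of the ansatz:
  u_xx = 2 A
  u_yyy = 0
Term by term:
  -u_xx = - 2 A
  u_yyy = 0
So the left-hand side equals
  - 2 A
This must equal f(x, y) = -6 identically.
Matching coefficients of the independent functions:
  [constant term]:  - 2 A = -6
Solving: A = 3.
Check against the point condition:
  u(1, 0) = 3  ⟹  A = 3  ✓
Hence u(x, y) = 3 x^{2}.

Answer: u(x, y) = 3 x^{2}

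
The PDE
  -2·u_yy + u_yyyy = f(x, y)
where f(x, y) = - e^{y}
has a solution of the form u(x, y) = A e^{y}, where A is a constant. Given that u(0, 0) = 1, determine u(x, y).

Substitute the ansatz u = A e^{y} into the left-hand side.
Derivatives of the ansatz:
  u_yy = A e^{y}
  u_yyyy = A e^{y}
Term by term:
  -2·u_yy = - 2 A e^{y}
  u_yyyy = A e^{y}
So the left-hand side equals
  - A e^{y}
This must equal f(x, y) = - e^{y} identically.
Matching coefficients of the independent functions:
  [e^{y}]:  - A = -1
Solving: A = 1.
Check against the point condition:
  u(0, 0) = 1  ⟹  A = 1  ✓
Hence u(x, y) = e^{y}.

Answer: u(x, y) = e^{y}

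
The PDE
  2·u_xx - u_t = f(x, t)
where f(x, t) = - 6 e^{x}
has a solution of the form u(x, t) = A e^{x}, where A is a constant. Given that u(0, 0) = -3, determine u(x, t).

Substitute the ansatz u = A e^{x} into the left-hand side.
Derivatives of the ansatz:
  u_xx = A e^{x}
  u_t = 0
Term by term:
  2·u_xx = 2 A e^{x}
  -u_t = 0
So the left-hand side equals
  2 A e^{x}
This must equal f(x, t) = - 6 e^{x} identically.
Matching coefficients of the independent functions:
  [e^{x}]:  2 A = -6
Solving: A = -3.
Check against the point condition:
  u(0, 0) = -3  ⟹  A = -3  ✓
Hence u(x, t) = - 3 e^{x}.

Answer: u(x, t) = - 3 e^{x}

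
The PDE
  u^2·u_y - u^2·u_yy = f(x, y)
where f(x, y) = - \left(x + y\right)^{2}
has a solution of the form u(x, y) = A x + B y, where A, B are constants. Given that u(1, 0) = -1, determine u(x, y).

Answer: u(x, y) = - x - y

Derivation:
Substitute the ansatz u = A x + B y into the left-hand side.
Derivatives of the ansatz:
  u_y = B
  u_yy = 0
Term by term:
  u^2·u_y = A^{2} B x^{2} + 2 A B^{2} x y + B^{3} y^{2}
  -u^2·u_yy = 0
So the left-hand side equals
  A^{2} B x^{2} + 2 A B^{2} x y + B^{3} y^{2}
This must equal f(x, y) identically; expanded, f = - x^{2} - 2 x y - y^{2}.
Matching coefficients of the independent functions:
  [x^{2}]:  A^{2} B = -1
  [y^{2}]:  B^{3} = -1
  [x y]:  2 A B^{2} = -2
Solving: A = -1, B = -1.
Check against the point condition:
  u(1, 0) = -1  ⟹  A = -1  ✓
Hence u(x, y) = - x - y.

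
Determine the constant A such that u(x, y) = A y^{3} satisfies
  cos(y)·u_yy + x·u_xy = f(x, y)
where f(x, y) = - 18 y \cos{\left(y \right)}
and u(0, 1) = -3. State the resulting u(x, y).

Answer: u(x, y) = - 3 y^{3}

Derivation:
Substitute the ansatz u = A y^{3} into the left-hand side.
Derivatives of the ansatz:
  u_yy = 6 A y
  u_xy = 0
Term by term:
  cos(y)·u_yy = 6 A y \cos{\left(y \right)}
  x·u_xy = 0
So the left-hand side equals
  6 A y \cos{\left(y \right)}
This must equal f(x, y) = - 18 y \cos{\left(y \right)} identically.
Matching coefficients of the independent functions:
  [y \cos{\left(y \right)}]:  6 A = -18
Solving: A = -3.
Check against the point condition:
  u(0, 1) = -3  ⟹  A = -3  ✓
Hence u(x, y) = - 3 y^{3}.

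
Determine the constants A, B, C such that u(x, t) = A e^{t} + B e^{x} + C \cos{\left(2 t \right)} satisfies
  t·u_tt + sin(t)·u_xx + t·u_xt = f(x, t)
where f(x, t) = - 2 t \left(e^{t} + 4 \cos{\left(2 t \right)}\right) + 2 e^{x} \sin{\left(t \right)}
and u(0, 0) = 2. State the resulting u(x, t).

Substitute the ansatz u = A e^{t} + B e^{x} + C \cos{\left(2 t \right)} into the left-hand side.
Derivatives of the ansatz:
  u_tt = A e^{t} - 4 C \cos{\left(2 t \right)}
  u_xx = B e^{x}
  u_xt = 0
Term by term:
  t·u_tt = A t e^{t} - 4 C t \cos{\left(2 t \right)}
  sin(t)·u_xx = B e^{x} \sin{\left(t \right)}
  t·u_xt = 0
So the left-hand side equals
  A t e^{t} + B e^{x} \sin{\left(t \right)} - 4 C t \cos{\left(2 t \right)}
This must equal f(x, t) = - 2 t \left(e^{t} + 4 \cos{\left(2 t \right)}\right) + 2 e^{x} \sin{\left(t \right)} identically.
Matching coefficients of the independent functions:
  [t e^{t}]:  A = -2
  [t \cos{\left(2 t \right)}]:  - 4 C = -8
  [e^{x} \sin{\left(t \right)}]:  B = 2
Solving: A = -2, B = 2, C = 2.
Check against the point condition:
  u(0, 0) = 2  ⟹  A + B + C = 2  ✓
Hence u(x, t) = - 2 e^{t} + 2 e^{x} + 2 \cos{\left(2 t \right)}.

Answer: u(x, t) = - 2 e^{t} + 2 e^{x} + 2 \cos{\left(2 t \right)}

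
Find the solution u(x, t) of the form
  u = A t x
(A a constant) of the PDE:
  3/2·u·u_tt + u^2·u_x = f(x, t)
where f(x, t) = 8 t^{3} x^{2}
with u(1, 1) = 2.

Answer: u(x, t) = 2 t x

Derivation:
Substitute the ansatz u = A t x into the left-hand side.
Derivatives of the ansatz:
  u_tt = 0
  u_x = A t
Term by term:
  3/2·u·u_tt = 0
  u^2·u_x = A^{3} t^{3} x^{2}
So the left-hand side equals
  A^{3} t^{3} x^{2}
This must equal f(x, t) = 8 t^{3} x^{2} identically.
Matching coefficients of the independent functions:
  [t^{3} x^{2}]:  A^{3} = 8
Solving: A = 2.
Check against the point condition:
  u(1, 1) = 2  ⟹  A = 2  ✓
Hence u(x, t) = 2 t x.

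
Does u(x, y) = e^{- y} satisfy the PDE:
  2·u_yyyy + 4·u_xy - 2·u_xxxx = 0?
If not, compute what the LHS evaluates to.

Evaluate each term of the left-hand side for u = e^{- y}.
Derivatives:
  u_yyyy = e^{- y}
  u_xy = 0
  u_xxxx = 0
Terms:
  2·u_yyyy = 2 e^{- y}
  4·u_xy = 0
  -2·u_xxxx = 0
Sum: LHS = 2 e^{- y}
Given right-hand side: 0. Difference LHS − RHS = 2 e^{- y} ≠ 0, so u is not a solution.

Answer: No, the LHS evaluates to 2 e^{- y}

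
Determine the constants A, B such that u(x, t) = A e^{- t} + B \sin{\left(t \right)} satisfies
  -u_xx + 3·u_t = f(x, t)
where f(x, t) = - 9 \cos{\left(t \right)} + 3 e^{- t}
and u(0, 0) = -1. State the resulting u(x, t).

Answer: u(x, t) = - 3 \sin{\left(t \right)} - e^{- t}

Derivation:
Substitute the ansatz u = A e^{- t} + B \sin{\left(t \right)} into the left-hand side.
Derivatives of the ansatz:
  u_xx = 0
  u_t = - A e^{- t} + B \cos{\left(t \right)}
Term by term:
  -u_xx = 0
  3·u_t = - 3 A e^{- t} + 3 B \cos{\left(t \right)}
So the left-hand side equals
  - 3 A e^{- t} + 3 B \cos{\left(t \right)}
This must equal f(x, t) = - 9 \cos{\left(t \right)} + 3 e^{- t} identically.
Matching coefficients of the independent functions:
  [e^{- t}]:  - 3 A = 3
  [\cos{\left(t \right)}]:  3 B = -9
Solving: A = -1, B = -3.
Check against the point condition:
  u(0, 0) = -1  ⟹  A = -1  ✓
Hence u(x, t) = - 3 \sin{\left(t \right)} - e^{- t}.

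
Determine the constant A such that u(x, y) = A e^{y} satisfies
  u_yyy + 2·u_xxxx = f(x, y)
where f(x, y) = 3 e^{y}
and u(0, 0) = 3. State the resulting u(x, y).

Substitute the ansatz u = A e^{y} into the left-hand side.
Derivatives of the ansatz:
  u_yyy = A e^{y}
  u_xxxx = 0
Term by term:
  u_yyy = A e^{y}
  2·u_xxxx = 0
So the left-hand side equals
  A e^{y}
This must equal f(x, y) = 3 e^{y} identically.
Matching coefficients of the independent functions:
  [e^{y}]:  A = 3
Solving: A = 3.
Check against the point condition:
  u(0, 0) = 3  ⟹  A = 3  ✓
Hence u(x, y) = 3 e^{y}.

Answer: u(x, y) = 3 e^{y}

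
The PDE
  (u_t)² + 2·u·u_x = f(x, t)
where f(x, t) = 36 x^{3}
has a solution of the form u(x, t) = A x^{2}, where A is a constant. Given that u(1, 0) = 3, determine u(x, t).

Substitute the ansatz u = A x^{2} into the left-hand side.
Derivatives of the ansatz:
  u_t = 0
  u_x = 2 A x
Term by term:
  (u_t)² = 0
  2·u·u_x = 4 A^{2} x^{3}
So the left-hand side equals
  4 A^{2} x^{3}
This must equal f(x, t) = 36 x^{3} identically.
Matching coefficients of the independent functions:
  [x^{3}]:  4 A^{2} = 36
These equations allow (A) = (-3) or (3).
Impose the point condition(s):
  u(1, 0) = 3  ⟹  A = 3
Only A = 3 satisfies everything.
Hence u(x, t) = 3 x^{2}.

Answer: u(x, t) = 3 x^{2}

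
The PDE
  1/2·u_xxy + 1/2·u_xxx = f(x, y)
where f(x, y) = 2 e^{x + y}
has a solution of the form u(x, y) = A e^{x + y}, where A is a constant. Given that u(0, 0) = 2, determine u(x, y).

Substitute the ansatz u = A e^{x + y} into the left-hand side.
Derivatives of the ansatz:
  u_xxy = A e^{x} e^{y}
  u_xxx = A e^{x} e^{y}
Term by term:
  1/2·u_xxy = \frac{A e^{x} e^{y}}{2}
  1/2·u_xxx = \frac{A e^{x} e^{y}}{2}
So the left-hand side equals
  A e^{x} e^{y}
This must equal f(x, y) identically; expanded, f = 2 e^{x} e^{y}.
Matching coefficients of the independent functions:
  [e^{x} e^{y}]:  A = 2
Solving: A = 2.
Check against the point condition:
  u(0, 0) = 2  ⟹  A = 2  ✓
Hence u(x, y) = 2 e^{x + y}.

Answer: u(x, y) = 2 e^{x + y}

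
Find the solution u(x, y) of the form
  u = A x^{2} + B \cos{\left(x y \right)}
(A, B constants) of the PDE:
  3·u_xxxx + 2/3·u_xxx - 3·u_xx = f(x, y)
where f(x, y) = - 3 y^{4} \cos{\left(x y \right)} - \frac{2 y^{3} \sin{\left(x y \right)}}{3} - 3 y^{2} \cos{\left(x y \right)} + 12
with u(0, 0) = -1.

Substitute the ansatz u = A x^{2} + B \cos{\left(x y \right)} into the left-hand side.
Derivatives of the ansatz:
  u_xxxx = B y^{4} \cos{\left(x y \right)}
  u_xxx = B y^{3} \sin{\left(x y \right)}
  u_xx = 2 A - B y^{2} \cos{\left(x y \right)}
Term by term:
  3·u_xxxx = 3 B y^{4} \cos{\left(x y \right)}
  2/3·u_xxx = \frac{2 B y^{3} \sin{\left(x y \right)}}{3}
  -3·u_xx = - 6 A + 3 B y^{2} \cos{\left(x y \right)}
So the left-hand side equals
  - 6 A + 3 B y^{4} \cos{\left(x y \right)} + \frac{2 B y^{3} \sin{\left(x y \right)}}{3} + 3 B y^{2} \cos{\left(x y \right)}
This must equal f(x, y) = - 3 y^{4} \cos{\left(x y \right)} - \frac{2 y^{3} \sin{\left(x y \right)}}{3} - 3 y^{2} \cos{\left(x y \right)} + 12 identically.
Matching coefficients of the independent functions:
  [constant term]:  - 6 A = 12
  [y^{2} \cos{\left(x y \right)}, y^{4} \cos{\left(x y \right)}]:  3 B = -3
  [y^{3} \sin{\left(x y \right)}]:  \frac{2 B}{3} = - \frac{2}{3}
Solving: A = -2, B = -1.
Check against the point condition:
  u(0, 0) = -1  ⟹  B = -1  ✓
Hence u(x, y) = - 2 x^{2} - \cos{\left(x y \right)}.

Answer: u(x, y) = - 2 x^{2} - \cos{\left(x y \right)}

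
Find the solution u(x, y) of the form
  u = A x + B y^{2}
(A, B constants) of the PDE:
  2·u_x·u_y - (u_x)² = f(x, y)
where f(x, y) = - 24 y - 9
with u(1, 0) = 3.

Substitute the ansatz u = A x + B y^{2} into the left-hand side.
Derivatives of the ansatz:
  u_x = A
  u_y = 2 B y
Term by term:
  2·u_x·u_y = 4 A B y
  -(u_x)² = - A^{2}
So the left-hand side equals
  - A^{2} + 4 A B y
This must equal f(x, y) = - 24 y - 9 identically.
Matching coefficients of the independent functions:
  [constant term]:  - A^{2} = -9
  [y]:  4 A B = -24
These equations allow (A, B) = (-3, 2) or (3, -2).
Impose the point condition(s):
  u(1, 0) = 3  ⟹  A = 3
Only A = 3, B = -2 satisfies everything.
Hence u(x, y) = 3 x - 2 y^{2}.

Answer: u(x, y) = 3 x - 2 y^{2}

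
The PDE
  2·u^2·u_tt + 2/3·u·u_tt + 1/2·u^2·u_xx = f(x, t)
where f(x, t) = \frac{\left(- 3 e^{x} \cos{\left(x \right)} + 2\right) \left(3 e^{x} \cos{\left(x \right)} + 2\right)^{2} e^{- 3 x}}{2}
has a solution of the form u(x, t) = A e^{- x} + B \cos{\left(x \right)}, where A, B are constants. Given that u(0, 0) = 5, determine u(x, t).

Answer: u(x, t) = 3 \cos{\left(x \right)} + 2 e^{- x}

Derivation:
Substitute the ansatz u = A e^{- x} + B \cos{\left(x \right)} into the left-hand side.
Derivatives of the ansatz:
  u_tt = 0
  u_xx = A e^{- x} - B \cos{\left(x \right)}
Term by term:
  2·u^2·u_tt = 0
  2/3·u·u_tt = 0
  1/2·u^2·u_xx = \frac{A^{3} e^{- 3 x}}{2} + \frac{A^{2} B e^{- 2 x} \cos{\left(x \right)}}{2} - \frac{A B^{2} e^{- x} \cos^{2}{\left(x \right)}}{2} - \frac{B^{3} \cos^{3}{\left(x \right)}}{2}
So the left-hand side equals
  \frac{A^{3} e^{- 3 x}}{2} + \frac{A^{2} B e^{- 2 x} \cos{\left(x \right)}}{2} - \frac{A B^{2} e^{- x} \cos^{2}{\left(x \right)}}{2} - \frac{B^{3} \cos^{3}{\left(x \right)}}{2}
This must equal f(x, t) identically; expanded, f = - \frac{27 \cos^{3}{\left(x \right)}}{2} - 9 e^{- x} \cos^{2}{\left(x \right)} + 6 e^{- 2 x} \cos{\left(x \right)} + 4 e^{- 3 x}.
Matching coefficients of the independent functions:
  [e^{- 2 x} \cos{\left(x \right)}]:  \frac{A^{2} B}{2} = 6
  [e^{- x} \cos^{2}{\left(x \right)}]:  - \frac{A B^{2}}{2} = -9
  [e^{- 3 x}]:  \frac{A^{3}}{2} = 4
  [\cos^{3}{\left(x \right)}]:  - \frac{B^{3}}{2} = - \frac{27}{2}
Solving: A = 2, B = 3.
Check against the point condition:
  u(0, 0) = 5  ⟹  A + B = 5  ✓
Hence u(x, t) = 3 \cos{\left(x \right)} + 2 e^{- x}.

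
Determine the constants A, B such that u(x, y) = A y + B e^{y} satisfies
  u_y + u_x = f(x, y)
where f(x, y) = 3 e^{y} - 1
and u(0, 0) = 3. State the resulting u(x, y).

Answer: u(x, y) = - y + 3 e^{y}

Derivation:
Substitute the ansatz u = A y + B e^{y} into the left-hand side.
Derivatives of the ansatz:
  u_y = A + B e^{y}
  u_x = 0
Term by term:
  u_y = A + B e^{y}
  u_x = 0
So the left-hand side equals
  A + B e^{y}
This must equal f(x, y) = 3 e^{y} - 1 identically.
Matching coefficients of the independent functions:
  [constant term]:  A = -1
  [e^{y}]:  B = 3
Solving: A = -1, B = 3.
Check against the point condition:
  u(0, 0) = 3  ⟹  B = 3  ✓
Hence u(x, y) = - y + 3 e^{y}.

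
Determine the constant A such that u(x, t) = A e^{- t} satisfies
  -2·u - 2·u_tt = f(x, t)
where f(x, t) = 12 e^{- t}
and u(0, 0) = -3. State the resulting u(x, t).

Substitute the ansatz u = A e^{- t} into the left-hand side.
Derivatives of the ansatz:
  u_tt = A e^{- t}
Term by term:
  -2·u = - 2 A e^{- t}
  -2·u_tt = - 2 A e^{- t}
So the left-hand side equals
  - 4 A e^{- t}
This must equal f(x, t) = 12 e^{- t} identically.
Matching coefficients of the independent functions:
  [e^{- t}]:  - 4 A = 12
Solving: A = -3.
Check against the point condition:
  u(0, 0) = -3  ⟹  A = -3  ✓
Hence u(x, t) = - 3 e^{- t}.

Answer: u(x, t) = - 3 e^{- t}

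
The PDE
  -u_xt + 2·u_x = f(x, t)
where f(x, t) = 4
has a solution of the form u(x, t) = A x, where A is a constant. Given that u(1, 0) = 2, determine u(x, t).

Substitute the ansatz u = A x into the left-hand side.
Derivatives of the ansatz:
  u_xt = 0
  u_x = A
Term by term:
  -u_xt = 0
  2·u_x = 2 A
So the left-hand side equals
  2 A
This must equal f(x, t) = 4 identically.
Matching coefficients of the independent functions:
  [constant term]:  2 A = 4
Solving: A = 2.
Check against the point condition:
  u(1, 0) = 2  ⟹  A = 2  ✓
Hence u(x, t) = 2 x.

Answer: u(x, t) = 2 x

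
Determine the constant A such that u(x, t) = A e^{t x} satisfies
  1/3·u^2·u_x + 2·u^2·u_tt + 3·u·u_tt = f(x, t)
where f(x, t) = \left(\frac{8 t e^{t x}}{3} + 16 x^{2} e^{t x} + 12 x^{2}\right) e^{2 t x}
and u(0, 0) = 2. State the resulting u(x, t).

Substitute the ansatz u = A e^{t x} into the left-hand side.
Derivatives of the ansatz:
  u_x = A t e^{t x}
  u_tt = A x^{2} e^{t x}
Term by term:
  1/3·u^2·u_x = \frac{A^{3} t e^{3 t x}}{3}
  2·u^2·u_tt = 2 A^{3} x^{2} e^{3 t x}
  3·u·u_tt = 3 A^{2} x^{2} e^{2 t x}
So the left-hand side equals
  \frac{A^{3} t e^{3 t x}}{3} + 2 A^{3} x^{2} e^{3 t x} + 3 A^{2} x^{2} e^{2 t x}
This must equal f(x, t) identically; expanded, f = \frac{8 t e^{3 t x}}{3} + 16 x^{2} e^{3 t x} + 12 x^{2} e^{2 t x}.
Matching coefficients of the independent functions:
  [t e^{3 t x}]:  \frac{A^{3}}{3} = \frac{8}{3}
  [x^{2} e^{2 t x}]:  3 A^{2} = 12
  [x^{2} e^{3 t x}]:  2 A^{3} = 16
Solving: A = 2.
Check against the point condition:
  u(0, 0) = 2  ⟹  A = 2  ✓
Hence u(x, t) = 2 e^{t x}.

Answer: u(x, t) = 2 e^{t x}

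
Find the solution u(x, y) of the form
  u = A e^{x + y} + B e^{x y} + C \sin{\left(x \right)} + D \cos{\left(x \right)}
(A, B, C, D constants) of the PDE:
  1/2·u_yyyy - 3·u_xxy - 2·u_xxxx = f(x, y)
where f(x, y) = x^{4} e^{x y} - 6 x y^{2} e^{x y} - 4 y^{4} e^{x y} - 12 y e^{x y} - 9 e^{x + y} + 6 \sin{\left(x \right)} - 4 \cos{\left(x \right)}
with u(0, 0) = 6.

Substitute the ansatz u = A e^{x + y} + B e^{x y} + C \sin{\left(x \right)} + D \cos{\left(x \right)} into the left-hand side.
Derivatives of the ansatz:
  u_yyyy = A e^{x} e^{y} + B x^{4} e^{x y}
  u_xxy = A e^{x} e^{y} + B x y^{2} e^{x y} + 2 B y e^{x y}
  u_xxxx = A e^{x} e^{y} + B y^{4} e^{x y} + C \sin{\left(x \right)} + D \cos{\left(x \right)}
Term by term:
  1/2·u_yyyy = \frac{A e^{x} e^{y}}{2} + \frac{B x^{4} e^{x y}}{2}
  -3·u_xxy = - 3 A e^{x} e^{y} - 3 B x y^{2} e^{x y} - 6 B y e^{x y}
  -2·u_xxxx = - 2 A e^{x} e^{y} - 2 B y^{4} e^{x y} - 2 C \sin{\left(x \right)} - 2 D \cos{\left(x \right)}
So the left-hand side equals
  - \frac{9 A e^{x} e^{y}}{2} + \frac{B x^{4} e^{x y}}{2} - 3 B x y^{2} e^{x y} - 2 B y^{4} e^{x y} - 6 B y e^{x y} - 2 C \sin{\left(x \right)} - 2 D \cos{\left(x \right)}
This must equal f(x, y) identically; expanded, f = x^{4} e^{x y} - 6 x y^{2} e^{x y} - 4 y^{4} e^{x y} - 12 y e^{x y} - 9 e^{x} e^{y} + 6 \sin{\left(x \right)} - 4 \cos{\left(x \right)}.
Matching coefficients of the independent functions:
  [x^{4} e^{x y}]:  \frac{B}{2} = 1
  [y e^{x y}]:  - 6 B = -12
  [y^{4} e^{x y}]:  - 2 B = -4
  [e^{x} e^{y}]:  - \frac{9 A}{2} = -9
  [x y^{2} e^{x y}]:  - 3 B = -6
  [\sin{\left(x \right)}]:  - 2 C = 6
  [\cos{\left(x \right)}]:  - 2 D = -4
These equations do not fix every constant; impose the point condition(s):
  u(0, 0) = 6  ⟹  A + B + D = 6
Solving the combined system: A = 2, B = 2, C = -3, D = 2.
Hence u(x, y) = 2 e^{x y} + 2 e^{x + y} - 3 \sin{\left(x \right)} + 2 \cos{\left(x \right)}.

Answer: u(x, y) = 2 e^{x y} + 2 e^{x + y} - 3 \sin{\left(x \right)} + 2 \cos{\left(x \right)}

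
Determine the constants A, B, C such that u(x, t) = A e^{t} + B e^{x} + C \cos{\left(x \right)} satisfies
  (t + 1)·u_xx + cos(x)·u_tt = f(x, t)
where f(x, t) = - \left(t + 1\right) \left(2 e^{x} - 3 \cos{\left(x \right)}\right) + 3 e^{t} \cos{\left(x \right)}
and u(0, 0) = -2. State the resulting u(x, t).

Answer: u(x, t) = 3 e^{t} - 2 e^{x} - 3 \cos{\left(x \right)}

Derivation:
Substitute the ansatz u = A e^{t} + B e^{x} + C \cos{\left(x \right)} into the left-hand side.
Derivatives of the ansatz:
  u_xx = B e^{x} - C \cos{\left(x \right)}
  u_tt = A e^{t}
Term by term:
  (t + 1)·u_xx = B t e^{x} + B e^{x} - C t \cos{\left(x \right)} - C \cos{\left(x \right)}
  cos(x)·u_tt = A e^{t} \cos{\left(x \right)}
So the left-hand side equals
  A e^{t} \cos{\left(x \right)} + B t e^{x} + B e^{x} - C t \cos{\left(x \right)} - C \cos{\left(x \right)}
This must equal f(x, t) identically; expanded, f = - 2 t e^{x} + 3 t \cos{\left(x \right)} + 3 e^{t} \cos{\left(x \right)} - 2 e^{x} + 3 \cos{\left(x \right)}.
Matching coefficients of the independent functions:
  [t e^{x}, e^{x}]:  B = -2
  [t \cos{\left(x \right)}, \cos{\left(x \right)}]:  - C = 3
  [e^{t} \cos{\left(x \right)}]:  A = 3
Solving: A = 3, B = -2, C = -3.
Check against the point condition:
  u(0, 0) = -2  ⟹  A + B + C = -2  ✓
Hence u(x, t) = 3 e^{t} - 2 e^{x} - 3 \cos{\left(x \right)}.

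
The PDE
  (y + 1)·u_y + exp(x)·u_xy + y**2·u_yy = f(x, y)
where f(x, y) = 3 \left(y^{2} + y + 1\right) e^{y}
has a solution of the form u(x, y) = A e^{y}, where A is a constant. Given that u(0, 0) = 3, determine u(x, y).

Substitute the ansatz u = A e^{y} into the left-hand side.
Derivatives of the ansatz:
  u_y = A e^{y}
  u_xy = 0
  u_yy = A e^{y}
Term by term:
  (y + 1)·u_y = A y e^{y} + A e^{y}
  exp(x)·u_xy = 0
  y**2·u_yy = A y^{2} e^{y}
So the left-hand side equals
  A y^{2} e^{y} + A y e^{y} + A e^{y}
This must equal f(x, y) identically; expanded, f = 3 y^{2} e^{y} + 3 y e^{y} + 3 e^{y}.
Matching coefficients of the independent functions:
  [y e^{y}, y^{2} e^{y}, e^{y}]:  A = 3
Solving: A = 3.
Check against the point condition:
  u(0, 0) = 3  ⟹  A = 3  ✓
Hence u(x, y) = 3 e^{y}.

Answer: u(x, y) = 3 e^{y}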